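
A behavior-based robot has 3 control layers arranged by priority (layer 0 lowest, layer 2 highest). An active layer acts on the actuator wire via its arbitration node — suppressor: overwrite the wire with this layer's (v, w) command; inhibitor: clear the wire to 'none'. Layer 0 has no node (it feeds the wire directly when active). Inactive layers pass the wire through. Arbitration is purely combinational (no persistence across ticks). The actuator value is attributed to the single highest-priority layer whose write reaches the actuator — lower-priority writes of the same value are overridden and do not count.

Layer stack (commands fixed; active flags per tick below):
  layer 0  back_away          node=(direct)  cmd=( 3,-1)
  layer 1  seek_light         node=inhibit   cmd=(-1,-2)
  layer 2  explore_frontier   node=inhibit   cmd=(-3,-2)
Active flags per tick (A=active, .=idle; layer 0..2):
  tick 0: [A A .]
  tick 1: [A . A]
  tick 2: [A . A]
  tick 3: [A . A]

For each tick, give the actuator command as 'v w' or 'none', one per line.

none
none
none
none

tick 0:
  [0] back_away on; wire := (3, -1)
  [1] seek_light on (inhibit); wire := none
  [2] explore_frontier off; pass none
  output none
tick 1:
  [0] back_away on; wire := (3, -1)
  [1] seek_light off; pass (3, -1)
  [2] explore_frontier on (inhibit); wire := none
  output none
tick 2:
  [0] back_away on; wire := (3, -1)
  [1] seek_light off; pass (3, -1)
  [2] explore_frontier on (inhibit); wire := none
  output none
tick 3:
  [0] back_away on; wire := (3, -1)
  [1] seek_light off; pass (3, -1)
  [2] explore_frontier on (inhibit); wire := none
  output none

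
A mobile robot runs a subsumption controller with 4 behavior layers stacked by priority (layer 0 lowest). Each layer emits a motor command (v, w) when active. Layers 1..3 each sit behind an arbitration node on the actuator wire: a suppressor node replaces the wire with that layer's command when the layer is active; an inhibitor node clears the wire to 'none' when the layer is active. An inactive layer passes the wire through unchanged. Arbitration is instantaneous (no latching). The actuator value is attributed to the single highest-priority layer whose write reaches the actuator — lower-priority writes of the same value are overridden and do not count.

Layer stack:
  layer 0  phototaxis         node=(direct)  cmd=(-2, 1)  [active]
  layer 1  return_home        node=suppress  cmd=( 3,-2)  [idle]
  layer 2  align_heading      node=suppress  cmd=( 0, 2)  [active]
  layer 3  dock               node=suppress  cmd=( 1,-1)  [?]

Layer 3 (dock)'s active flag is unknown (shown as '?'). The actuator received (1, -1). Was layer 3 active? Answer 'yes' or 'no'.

If layer 3 is active=yes:
  actuator would be (1, -1)
If layer 3 is active=no:
  actuator would be (0, 2)
Observed (1, -1), so layer 3 was active.

yes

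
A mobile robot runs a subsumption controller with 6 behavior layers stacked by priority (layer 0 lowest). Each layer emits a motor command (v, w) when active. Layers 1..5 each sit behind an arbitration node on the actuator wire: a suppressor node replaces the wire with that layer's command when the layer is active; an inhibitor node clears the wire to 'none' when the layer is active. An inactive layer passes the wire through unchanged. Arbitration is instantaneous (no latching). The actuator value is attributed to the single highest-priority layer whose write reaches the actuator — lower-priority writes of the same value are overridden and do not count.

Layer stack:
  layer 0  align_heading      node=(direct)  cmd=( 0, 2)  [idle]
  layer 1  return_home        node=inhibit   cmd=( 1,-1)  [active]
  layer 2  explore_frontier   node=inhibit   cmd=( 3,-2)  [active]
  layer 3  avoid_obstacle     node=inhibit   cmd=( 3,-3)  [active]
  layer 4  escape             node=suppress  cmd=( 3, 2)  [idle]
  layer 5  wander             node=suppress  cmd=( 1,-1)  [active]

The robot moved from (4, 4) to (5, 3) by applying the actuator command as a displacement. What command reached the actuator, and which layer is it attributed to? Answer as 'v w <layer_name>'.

1 -1 wander

displacement = (5, 3) − (4, 4) = (1, -1)
L0 align_heading: idle → wire = none
L1 return_home: active, inhibitor → wire = none
L2 explore_frontier: active, inhibitor → wire = none
L3 avoid_obstacle: active, inhibitor → wire = none
L4 escape: idle → wire stays none
L5 wander: active, suppressor → wire = (1, -1)
actuator = (1, -1) — from layer 5 (wander)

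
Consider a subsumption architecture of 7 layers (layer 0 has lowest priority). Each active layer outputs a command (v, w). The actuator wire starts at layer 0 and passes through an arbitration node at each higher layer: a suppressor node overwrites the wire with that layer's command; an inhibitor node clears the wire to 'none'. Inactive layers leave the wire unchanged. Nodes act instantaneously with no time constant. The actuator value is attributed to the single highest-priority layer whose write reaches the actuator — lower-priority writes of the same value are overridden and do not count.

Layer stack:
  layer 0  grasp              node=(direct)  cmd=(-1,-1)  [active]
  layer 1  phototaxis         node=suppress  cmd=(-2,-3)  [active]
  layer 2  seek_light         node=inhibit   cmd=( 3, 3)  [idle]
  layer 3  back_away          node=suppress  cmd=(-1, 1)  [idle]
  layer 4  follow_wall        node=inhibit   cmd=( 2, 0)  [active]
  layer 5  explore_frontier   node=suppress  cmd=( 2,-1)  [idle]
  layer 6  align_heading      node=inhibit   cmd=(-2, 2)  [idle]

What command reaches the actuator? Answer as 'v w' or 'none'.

none

[0] grasp on; wire := (-1, -1)
[1] phototaxis on (suppress); wire := (-2, -3)
[2] seek_light off; pass (-2, -3)
[3] back_away off; pass (-2, -3)
[4] follow_wall on (inhibit); wire := none
[5] explore_frontier off; pass none
[6] align_heading off; pass none
output none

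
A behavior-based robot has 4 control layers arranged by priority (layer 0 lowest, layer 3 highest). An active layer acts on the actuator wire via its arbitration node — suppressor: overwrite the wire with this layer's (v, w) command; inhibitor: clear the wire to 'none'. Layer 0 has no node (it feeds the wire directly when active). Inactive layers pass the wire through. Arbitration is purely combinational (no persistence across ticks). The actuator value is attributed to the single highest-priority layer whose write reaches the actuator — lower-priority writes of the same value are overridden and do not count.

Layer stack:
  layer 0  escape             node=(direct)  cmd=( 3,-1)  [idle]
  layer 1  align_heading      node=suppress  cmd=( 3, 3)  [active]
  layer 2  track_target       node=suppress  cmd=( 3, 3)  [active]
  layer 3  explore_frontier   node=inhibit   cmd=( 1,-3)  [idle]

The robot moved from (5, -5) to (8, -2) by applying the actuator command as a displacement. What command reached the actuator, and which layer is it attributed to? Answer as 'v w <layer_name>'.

displacement = (8, -2) − (5, -5) = (3, 3)
[0] escape off; wire := none
[1] align_heading on (suppress); wire := (3, 3)
[2] track_target on (suppress); wire := (3, 3)
[3] explore_frontier off; pass (3, 3)
output (3, 3) — from layer 2 (track_target)

3 3 track_target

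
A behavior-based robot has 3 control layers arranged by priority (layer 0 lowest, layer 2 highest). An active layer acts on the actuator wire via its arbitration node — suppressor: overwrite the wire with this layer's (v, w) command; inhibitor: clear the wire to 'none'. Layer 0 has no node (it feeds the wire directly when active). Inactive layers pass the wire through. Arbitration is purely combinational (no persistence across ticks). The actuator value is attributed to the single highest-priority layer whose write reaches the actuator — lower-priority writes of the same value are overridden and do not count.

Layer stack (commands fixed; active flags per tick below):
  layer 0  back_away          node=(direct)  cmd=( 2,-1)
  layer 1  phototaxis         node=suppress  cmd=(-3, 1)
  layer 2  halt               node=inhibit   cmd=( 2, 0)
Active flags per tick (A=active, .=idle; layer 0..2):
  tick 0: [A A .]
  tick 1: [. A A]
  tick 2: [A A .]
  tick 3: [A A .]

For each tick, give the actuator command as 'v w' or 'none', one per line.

tick 0:
  layer 0 (back_away) active — direct: (2, -1)
  layer 1 (phototaxis) active — suppresses: (-3, 1)
  layer 2 (halt) idle — unchanged: (-3, 1)
  → actuator (-3, 1)
tick 1:
  layer 0 (back_away) idle — none
  layer 1 (phototaxis) active — suppresses: (-3, 1)
  layer 2 (halt) active — inhibits: none
  → actuator none
tick 2:
  layer 0 (back_away) active — direct: (2, -1)
  layer 1 (phototaxis) active — suppresses: (-3, 1)
  layer 2 (halt) idle — unchanged: (-3, 1)
  → actuator (-3, 1)
tick 3:
  layer 0 (back_away) active — direct: (2, -1)
  layer 1 (phototaxis) active — suppresses: (-3, 1)
  layer 2 (halt) idle — unchanged: (-3, 1)
  → actuator (-3, 1)

-3 1
none
-3 1
-3 1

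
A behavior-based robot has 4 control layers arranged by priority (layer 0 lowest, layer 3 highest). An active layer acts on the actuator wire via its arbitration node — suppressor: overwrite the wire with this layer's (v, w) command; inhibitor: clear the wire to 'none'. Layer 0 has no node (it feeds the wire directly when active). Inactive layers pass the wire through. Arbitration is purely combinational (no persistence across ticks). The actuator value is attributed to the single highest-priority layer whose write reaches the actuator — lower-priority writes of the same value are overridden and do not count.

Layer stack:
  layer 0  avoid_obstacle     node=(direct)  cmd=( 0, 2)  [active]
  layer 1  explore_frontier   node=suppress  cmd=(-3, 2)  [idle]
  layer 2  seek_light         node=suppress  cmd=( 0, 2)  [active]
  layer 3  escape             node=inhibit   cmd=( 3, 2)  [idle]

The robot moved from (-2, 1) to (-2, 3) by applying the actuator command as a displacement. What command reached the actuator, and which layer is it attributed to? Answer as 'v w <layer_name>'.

displacement = (-2, 3) − (-2, 1) = (0, 2)
[0] avoid_obstacle on; wire := (0, 2)
[1] explore_frontier off; pass (0, 2)
[2] seek_light on (suppress); wire := (0, 2)
[3] escape off; pass (0, 2)
output (0, 2) — from layer 2 (seek_light)

0 2 seek_light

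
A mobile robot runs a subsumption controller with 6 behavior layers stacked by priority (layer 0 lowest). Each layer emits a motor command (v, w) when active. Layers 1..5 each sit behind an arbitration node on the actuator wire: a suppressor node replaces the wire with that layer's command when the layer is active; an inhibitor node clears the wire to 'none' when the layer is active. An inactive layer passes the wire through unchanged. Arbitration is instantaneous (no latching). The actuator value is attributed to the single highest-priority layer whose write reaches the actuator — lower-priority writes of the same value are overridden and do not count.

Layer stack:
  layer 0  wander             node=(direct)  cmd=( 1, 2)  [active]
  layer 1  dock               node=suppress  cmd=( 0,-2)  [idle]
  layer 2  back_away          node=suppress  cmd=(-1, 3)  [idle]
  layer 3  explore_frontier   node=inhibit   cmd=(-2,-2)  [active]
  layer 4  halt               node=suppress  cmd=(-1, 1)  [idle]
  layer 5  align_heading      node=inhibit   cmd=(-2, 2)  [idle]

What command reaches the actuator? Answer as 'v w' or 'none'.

none

L0 wander: active, feeds wire = (1, 2)
L1 dock: idle → wire stays (1, 2)
L2 back_away: idle → wire stays (1, 2)
L3 explore_frontier: active, inhibitor → wire = none
L4 halt: idle → wire stays none
L5 align_heading: idle → wire stays none
actuator = none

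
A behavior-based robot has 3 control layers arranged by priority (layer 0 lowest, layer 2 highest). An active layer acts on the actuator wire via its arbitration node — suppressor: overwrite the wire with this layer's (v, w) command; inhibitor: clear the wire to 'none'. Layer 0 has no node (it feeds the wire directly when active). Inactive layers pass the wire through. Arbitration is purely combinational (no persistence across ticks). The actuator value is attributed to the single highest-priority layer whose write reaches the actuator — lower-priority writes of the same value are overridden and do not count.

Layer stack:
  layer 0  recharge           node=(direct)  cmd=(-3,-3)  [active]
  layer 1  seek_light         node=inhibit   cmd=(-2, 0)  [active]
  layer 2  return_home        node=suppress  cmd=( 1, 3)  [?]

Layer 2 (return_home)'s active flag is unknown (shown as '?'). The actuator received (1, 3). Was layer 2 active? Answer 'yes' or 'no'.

yes

If layer 2 is active=yes:
  actuator would be (1, 3)
If layer 2 is active=no:
  actuator would be none
Observed (1, 3), so layer 2 was active.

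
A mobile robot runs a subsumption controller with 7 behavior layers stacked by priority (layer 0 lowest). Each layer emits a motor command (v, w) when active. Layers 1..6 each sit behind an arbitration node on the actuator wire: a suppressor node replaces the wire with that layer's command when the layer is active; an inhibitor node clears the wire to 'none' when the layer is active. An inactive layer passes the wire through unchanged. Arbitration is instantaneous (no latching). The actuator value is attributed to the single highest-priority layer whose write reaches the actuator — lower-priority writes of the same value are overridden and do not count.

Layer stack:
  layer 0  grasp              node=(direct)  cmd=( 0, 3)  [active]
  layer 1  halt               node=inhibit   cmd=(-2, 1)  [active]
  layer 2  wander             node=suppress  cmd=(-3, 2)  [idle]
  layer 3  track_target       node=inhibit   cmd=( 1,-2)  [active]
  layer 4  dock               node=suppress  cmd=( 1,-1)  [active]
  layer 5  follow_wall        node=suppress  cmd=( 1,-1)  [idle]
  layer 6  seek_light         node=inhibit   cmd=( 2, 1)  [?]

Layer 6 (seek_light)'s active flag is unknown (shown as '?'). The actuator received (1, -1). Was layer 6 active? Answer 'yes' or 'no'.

If layer 6 is active=yes:
  actuator would be none
If layer 6 is active=no:
  actuator would be (1, -1)
Observed (1, -1), so layer 6 was idle.

no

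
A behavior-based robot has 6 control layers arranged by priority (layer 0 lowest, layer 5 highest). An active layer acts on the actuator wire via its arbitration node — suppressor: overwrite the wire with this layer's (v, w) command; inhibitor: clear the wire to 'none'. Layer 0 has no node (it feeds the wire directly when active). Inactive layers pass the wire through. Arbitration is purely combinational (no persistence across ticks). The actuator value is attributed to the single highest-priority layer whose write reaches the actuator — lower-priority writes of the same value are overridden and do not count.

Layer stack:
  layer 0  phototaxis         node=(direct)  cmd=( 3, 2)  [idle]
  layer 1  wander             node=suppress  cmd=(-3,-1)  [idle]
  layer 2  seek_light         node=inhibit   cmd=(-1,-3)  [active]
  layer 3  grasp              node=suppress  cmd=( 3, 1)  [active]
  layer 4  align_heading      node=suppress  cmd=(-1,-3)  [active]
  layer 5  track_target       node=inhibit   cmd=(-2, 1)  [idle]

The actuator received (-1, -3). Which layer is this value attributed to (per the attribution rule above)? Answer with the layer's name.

[0] phototaxis off; wire := none
[1] wander off; pass none
[2] seek_light on (inhibit); wire := none
[3] grasp on (suppress); wire := (3, 1)
[4] align_heading on (suppress); wire := (-1, -3)
[5] track_target off; pass (-1, -3)
output (-1, -3)
last writer: layer 4 = align_heading

align_heading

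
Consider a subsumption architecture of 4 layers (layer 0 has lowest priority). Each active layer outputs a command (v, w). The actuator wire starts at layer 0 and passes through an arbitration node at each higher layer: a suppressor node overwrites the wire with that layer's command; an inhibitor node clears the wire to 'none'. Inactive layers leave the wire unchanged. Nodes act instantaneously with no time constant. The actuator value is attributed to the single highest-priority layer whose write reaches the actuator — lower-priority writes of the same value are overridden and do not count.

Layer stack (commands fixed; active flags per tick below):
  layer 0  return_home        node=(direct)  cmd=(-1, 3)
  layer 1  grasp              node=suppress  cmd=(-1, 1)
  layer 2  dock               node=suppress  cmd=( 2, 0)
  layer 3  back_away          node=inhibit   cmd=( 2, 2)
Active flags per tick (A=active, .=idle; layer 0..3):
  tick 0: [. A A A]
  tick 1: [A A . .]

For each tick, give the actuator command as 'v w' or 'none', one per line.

tick 0:
  [0] return_home off; wire := none
  [1] grasp on (suppress); wire := (-1, 1)
  [2] dock on (suppress); wire := (2, 0)
  [3] back_away on (inhibit); wire := none
  output none
tick 1:
  [0] return_home on; wire := (-1, 3)
  [1] grasp on (suppress); wire := (-1, 1)
  [2] dock off; pass (-1, 1)
  [3] back_away off; pass (-1, 1)
  output (-1, 1)

none
-1 1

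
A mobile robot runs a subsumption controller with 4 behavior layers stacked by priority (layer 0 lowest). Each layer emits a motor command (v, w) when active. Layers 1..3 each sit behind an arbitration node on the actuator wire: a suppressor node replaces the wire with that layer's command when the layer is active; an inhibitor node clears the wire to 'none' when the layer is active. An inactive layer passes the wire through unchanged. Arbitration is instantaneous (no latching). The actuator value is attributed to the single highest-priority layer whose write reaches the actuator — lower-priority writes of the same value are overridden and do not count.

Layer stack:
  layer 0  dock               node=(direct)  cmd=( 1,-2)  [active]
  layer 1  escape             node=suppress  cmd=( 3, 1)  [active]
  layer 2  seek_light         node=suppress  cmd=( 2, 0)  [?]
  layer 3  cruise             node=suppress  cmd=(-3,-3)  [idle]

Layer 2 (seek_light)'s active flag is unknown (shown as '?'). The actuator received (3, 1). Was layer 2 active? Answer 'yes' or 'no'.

no

If layer 2 is active=yes:
  actuator would be (2, 0)
If layer 2 is active=no:
  actuator would be (3, 1)
Observed (3, 1), so layer 2 was idle.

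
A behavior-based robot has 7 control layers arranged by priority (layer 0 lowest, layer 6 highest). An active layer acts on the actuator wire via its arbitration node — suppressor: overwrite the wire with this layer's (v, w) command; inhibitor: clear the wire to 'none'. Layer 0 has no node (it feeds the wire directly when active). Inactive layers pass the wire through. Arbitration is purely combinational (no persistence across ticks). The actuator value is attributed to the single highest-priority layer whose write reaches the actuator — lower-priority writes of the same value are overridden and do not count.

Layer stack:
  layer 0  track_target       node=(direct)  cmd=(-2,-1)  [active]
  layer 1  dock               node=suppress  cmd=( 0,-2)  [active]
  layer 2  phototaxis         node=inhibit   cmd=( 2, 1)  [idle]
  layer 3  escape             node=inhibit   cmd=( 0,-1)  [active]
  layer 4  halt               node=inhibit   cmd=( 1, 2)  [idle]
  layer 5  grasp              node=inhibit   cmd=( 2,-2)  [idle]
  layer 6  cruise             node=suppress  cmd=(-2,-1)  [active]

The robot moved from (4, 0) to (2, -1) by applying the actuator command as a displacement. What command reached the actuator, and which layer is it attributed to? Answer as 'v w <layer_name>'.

-2 -1 cruise

displacement = (2, -1) − (4, 0) = (-2, -1)
layer 0 (track_target) active — direct: (-2, -1)
layer 1 (dock) active — suppresses: (0, -2)
layer 2 (phototaxis) idle — unchanged: (0, -2)
layer 3 (escape) active — inhibits: none
layer 4 (halt) idle — unchanged: none
layer 5 (grasp) idle — unchanged: none
layer 6 (cruise) active — suppresses: (-2, -1)
→ actuator (-2, -1) — from layer 6 (cruise)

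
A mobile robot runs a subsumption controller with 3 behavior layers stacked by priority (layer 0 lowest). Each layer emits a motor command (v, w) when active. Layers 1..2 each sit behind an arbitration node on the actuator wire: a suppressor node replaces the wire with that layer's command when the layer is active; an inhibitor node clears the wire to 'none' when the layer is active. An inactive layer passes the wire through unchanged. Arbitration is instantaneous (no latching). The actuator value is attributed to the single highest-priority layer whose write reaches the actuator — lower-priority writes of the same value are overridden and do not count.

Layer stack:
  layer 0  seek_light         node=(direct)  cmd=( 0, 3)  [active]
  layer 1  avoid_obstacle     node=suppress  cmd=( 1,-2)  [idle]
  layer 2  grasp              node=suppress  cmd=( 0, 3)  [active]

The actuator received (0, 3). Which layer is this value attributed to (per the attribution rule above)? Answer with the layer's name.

[0] seek_light on; wire := (0, 3)
[1] avoid_obstacle off; pass (0, 3)
[2] grasp on (suppress); wire := (0, 3)
output (0, 3)
last writer: layer 2 = grasp

grasp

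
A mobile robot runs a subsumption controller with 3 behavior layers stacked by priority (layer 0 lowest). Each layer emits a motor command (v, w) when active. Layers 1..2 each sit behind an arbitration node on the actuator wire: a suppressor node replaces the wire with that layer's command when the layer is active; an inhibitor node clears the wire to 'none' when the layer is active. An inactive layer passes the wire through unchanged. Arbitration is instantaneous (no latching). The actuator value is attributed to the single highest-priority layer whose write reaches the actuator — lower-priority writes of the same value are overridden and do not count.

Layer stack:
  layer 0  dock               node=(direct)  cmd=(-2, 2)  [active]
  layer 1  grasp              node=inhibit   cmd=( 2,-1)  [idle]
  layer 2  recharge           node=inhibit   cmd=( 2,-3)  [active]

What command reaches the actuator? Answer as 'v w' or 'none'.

layer 0 (dock) active — direct: (-2, 2)
layer 1 (grasp) idle — unchanged: (-2, 2)
layer 2 (recharge) active — inhibits: none
→ actuator none

none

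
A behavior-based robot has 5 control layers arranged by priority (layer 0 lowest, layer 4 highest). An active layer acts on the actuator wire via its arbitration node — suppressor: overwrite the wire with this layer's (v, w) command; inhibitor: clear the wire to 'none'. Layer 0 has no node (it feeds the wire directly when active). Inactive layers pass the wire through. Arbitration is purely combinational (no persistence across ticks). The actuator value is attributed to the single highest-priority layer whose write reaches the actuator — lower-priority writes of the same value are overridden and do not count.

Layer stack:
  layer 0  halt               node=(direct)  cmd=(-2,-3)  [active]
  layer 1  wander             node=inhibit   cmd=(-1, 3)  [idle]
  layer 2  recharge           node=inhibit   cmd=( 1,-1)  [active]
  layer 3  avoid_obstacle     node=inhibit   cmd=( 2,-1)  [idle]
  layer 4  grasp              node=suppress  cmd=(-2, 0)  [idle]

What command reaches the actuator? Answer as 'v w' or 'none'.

none

layer 0 (halt) active — direct: (-2, -3)
layer 1 (wander) idle — unchanged: (-2, -3)
layer 2 (recharge) active — inhibits: none
layer 3 (avoid_obstacle) idle — unchanged: none
layer 4 (grasp) idle — unchanged: none
→ actuator none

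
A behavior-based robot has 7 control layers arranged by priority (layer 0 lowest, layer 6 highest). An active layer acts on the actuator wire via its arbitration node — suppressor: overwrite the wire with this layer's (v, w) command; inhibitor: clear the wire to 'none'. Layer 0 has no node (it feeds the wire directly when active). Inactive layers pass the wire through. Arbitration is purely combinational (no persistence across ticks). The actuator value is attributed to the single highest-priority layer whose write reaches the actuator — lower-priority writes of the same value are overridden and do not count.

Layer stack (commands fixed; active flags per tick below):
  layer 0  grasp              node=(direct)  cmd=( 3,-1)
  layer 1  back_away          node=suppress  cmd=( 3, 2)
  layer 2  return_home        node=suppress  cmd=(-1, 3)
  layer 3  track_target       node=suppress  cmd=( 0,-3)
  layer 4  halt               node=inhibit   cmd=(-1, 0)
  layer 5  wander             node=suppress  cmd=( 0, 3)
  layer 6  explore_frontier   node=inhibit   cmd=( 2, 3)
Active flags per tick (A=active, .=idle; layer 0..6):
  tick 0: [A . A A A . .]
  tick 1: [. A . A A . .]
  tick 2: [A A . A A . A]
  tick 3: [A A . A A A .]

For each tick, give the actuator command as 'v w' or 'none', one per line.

tick 0:
  [0] grasp on; wire := (3, -1)
  [1] back_away off; pass (3, -1)
  [2] return_home on (suppress); wire := (-1, 3)
  [3] track_target on (suppress); wire := (0, -3)
  [4] halt on (inhibit); wire := none
  [5] wander off; pass none
  [6] explore_frontier off; pass none
  output none
tick 1:
  [0] grasp off; wire := none
  [1] back_away on (suppress); wire := (3, 2)
  [2] return_home off; pass (3, 2)
  [3] track_target on (suppress); wire := (0, -3)
  [4] halt on (inhibit); wire := none
  [5] wander off; pass none
  [6] explore_frontier off; pass none
  output none
tick 2:
  [0] grasp on; wire := (3, -1)
  [1] back_away on (suppress); wire := (3, 2)
  [2] return_home off; pass (3, 2)
  [3] track_target on (suppress); wire := (0, -3)
  [4] halt on (inhibit); wire := none
  [5] wander off; pass none
  [6] explore_frontier on (inhibit); wire := none
  output none
tick 3:
  [0] grasp on; wire := (3, -1)
  [1] back_away on (suppress); wire := (3, 2)
  [2] return_home off; pass (3, 2)
  [3] track_target on (suppress); wire := (0, -3)
  [4] halt on (inhibit); wire := none
  [5] wander on (suppress); wire := (0, 3)
  [6] explore_frontier off; pass (0, 3)
  output (0, 3)

none
none
none
0 3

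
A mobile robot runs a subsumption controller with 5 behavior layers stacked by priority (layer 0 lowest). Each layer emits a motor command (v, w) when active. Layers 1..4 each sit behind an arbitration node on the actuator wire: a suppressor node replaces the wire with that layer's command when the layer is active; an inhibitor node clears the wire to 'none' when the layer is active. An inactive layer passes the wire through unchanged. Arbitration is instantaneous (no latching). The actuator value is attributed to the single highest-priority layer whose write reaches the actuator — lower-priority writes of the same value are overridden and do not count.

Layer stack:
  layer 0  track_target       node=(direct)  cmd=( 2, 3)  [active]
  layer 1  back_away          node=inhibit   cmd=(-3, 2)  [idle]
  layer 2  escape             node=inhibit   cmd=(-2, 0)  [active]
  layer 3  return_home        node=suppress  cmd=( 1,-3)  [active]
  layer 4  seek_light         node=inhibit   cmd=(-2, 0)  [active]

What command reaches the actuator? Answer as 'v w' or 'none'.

L0 track_target: active, feeds wire = (2, 3)
L1 back_away: idle → wire stays (2, 3)
L2 escape: active, inhibitor → wire = none
L3 return_home: active, suppressor → wire = (1, -3)
L4 seek_light: active, inhibitor → wire = none
actuator = none

none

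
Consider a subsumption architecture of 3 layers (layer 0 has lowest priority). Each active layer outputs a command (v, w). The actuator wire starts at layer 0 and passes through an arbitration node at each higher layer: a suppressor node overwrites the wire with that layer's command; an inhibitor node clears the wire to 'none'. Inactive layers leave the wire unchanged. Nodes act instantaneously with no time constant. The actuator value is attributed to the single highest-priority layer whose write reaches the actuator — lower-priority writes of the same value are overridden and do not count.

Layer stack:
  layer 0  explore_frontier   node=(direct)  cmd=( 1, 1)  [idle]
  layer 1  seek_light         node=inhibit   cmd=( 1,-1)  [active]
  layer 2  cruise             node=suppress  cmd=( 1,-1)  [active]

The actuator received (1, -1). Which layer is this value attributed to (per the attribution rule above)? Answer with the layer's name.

cruise

layer 0 (explore_frontier) idle — none
layer 1 (seek_light) active — inhibits: none
layer 2 (cruise) active — suppresses: (1, -1)
→ actuator (1, -1)
last writer: layer 2 = cruise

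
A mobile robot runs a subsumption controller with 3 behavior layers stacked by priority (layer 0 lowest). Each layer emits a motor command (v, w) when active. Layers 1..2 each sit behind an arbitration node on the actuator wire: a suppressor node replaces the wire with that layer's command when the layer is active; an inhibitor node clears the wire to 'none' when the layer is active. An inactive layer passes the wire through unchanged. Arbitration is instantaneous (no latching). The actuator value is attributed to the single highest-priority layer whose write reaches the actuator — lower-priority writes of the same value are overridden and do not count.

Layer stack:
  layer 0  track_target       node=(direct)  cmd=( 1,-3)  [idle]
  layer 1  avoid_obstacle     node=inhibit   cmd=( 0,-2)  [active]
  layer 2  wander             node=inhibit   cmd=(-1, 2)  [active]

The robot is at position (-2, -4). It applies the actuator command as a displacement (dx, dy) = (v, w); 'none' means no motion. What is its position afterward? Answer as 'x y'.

-2 -4

[0] track_target off; wire := none
[1] avoid_obstacle on (inhibit); wire := none
[2] wander on (inhibit); wire := none
output none
position: (-2, -4) + none = (-2, -4)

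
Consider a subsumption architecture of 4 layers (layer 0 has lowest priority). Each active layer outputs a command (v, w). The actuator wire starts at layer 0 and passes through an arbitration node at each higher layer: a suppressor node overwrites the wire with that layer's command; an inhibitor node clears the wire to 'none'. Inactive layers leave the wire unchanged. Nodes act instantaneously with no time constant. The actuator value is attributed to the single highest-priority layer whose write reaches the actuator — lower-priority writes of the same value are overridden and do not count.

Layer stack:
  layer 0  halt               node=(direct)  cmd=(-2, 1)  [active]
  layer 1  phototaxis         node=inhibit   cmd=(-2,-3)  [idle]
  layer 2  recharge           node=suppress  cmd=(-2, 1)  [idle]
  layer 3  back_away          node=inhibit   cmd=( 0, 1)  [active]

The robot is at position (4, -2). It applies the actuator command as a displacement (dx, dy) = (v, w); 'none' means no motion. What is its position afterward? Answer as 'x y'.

L0 halt: active, feeds wire = (-2, 1)
L1 phototaxis: idle → wire stays (-2, 1)
L2 recharge: idle → wire stays (-2, 1)
L3 back_away: active, inhibitor → wire = none
actuator = none
position: (4, -2) + none = (4, -2)

4 -2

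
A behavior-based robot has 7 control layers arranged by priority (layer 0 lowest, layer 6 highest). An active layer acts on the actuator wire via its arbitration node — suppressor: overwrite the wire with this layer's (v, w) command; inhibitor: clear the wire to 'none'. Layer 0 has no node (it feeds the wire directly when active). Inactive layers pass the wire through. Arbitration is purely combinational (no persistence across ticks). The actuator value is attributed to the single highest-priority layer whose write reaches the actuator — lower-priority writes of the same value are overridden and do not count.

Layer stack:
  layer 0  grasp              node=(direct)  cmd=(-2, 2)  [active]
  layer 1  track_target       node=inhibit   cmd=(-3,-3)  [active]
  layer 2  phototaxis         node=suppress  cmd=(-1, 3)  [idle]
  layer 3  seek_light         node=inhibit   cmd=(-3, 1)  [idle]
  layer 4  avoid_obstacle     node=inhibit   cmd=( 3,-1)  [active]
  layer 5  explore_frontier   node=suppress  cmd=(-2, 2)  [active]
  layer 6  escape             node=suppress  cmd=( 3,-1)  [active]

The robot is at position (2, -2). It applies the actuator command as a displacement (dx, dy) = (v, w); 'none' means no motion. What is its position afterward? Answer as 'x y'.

layer 0 (grasp) active — direct: (-2, 2)
layer 1 (track_target) active — inhibits: none
layer 2 (phototaxis) idle — unchanged: none
layer 3 (seek_light) idle — unchanged: none
layer 4 (avoid_obstacle) active — inhibits: none
layer 5 (explore_frontier) active — suppresses: (-2, 2)
layer 6 (escape) active — suppresses: (3, -1)
→ actuator (3, -1)
position: (2, -2) + (3, -1) = (5, -3)

5 -3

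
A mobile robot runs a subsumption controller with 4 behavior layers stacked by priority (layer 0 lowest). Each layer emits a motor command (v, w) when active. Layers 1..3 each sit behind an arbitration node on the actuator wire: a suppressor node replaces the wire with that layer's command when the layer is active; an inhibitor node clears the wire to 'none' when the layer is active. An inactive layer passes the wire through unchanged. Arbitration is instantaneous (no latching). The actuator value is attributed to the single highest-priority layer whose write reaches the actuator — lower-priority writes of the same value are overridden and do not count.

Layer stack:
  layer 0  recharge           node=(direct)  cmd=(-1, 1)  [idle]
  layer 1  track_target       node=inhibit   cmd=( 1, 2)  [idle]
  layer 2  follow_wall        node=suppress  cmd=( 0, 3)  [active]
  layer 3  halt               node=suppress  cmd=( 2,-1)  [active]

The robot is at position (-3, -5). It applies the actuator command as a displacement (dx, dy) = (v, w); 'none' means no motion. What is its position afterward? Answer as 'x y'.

-1 -6

layer 0 (recharge) idle — none
layer 1 (track_target) idle — unchanged: none
layer 2 (follow_wall) active — suppresses: (0, 3)
layer 3 (halt) active — suppresses: (2, -1)
→ actuator (2, -1)
position: (-3, -5) + (2, -1) = (-1, -6)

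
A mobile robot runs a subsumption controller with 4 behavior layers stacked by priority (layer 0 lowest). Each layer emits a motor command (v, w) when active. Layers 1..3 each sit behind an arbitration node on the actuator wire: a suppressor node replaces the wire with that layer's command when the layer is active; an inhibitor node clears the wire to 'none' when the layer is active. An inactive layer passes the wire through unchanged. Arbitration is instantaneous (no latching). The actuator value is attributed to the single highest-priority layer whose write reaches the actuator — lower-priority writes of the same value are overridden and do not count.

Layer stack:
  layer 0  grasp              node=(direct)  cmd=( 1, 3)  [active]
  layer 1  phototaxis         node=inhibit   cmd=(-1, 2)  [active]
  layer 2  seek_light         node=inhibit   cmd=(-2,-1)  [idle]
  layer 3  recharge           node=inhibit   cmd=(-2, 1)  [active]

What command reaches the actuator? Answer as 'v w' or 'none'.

L0 grasp: active, feeds wire = (1, 3)
L1 phototaxis: active, inhibitor → wire = none
L2 seek_light: idle → wire stays none
L3 recharge: active, inhibitor → wire = none
actuator = none

none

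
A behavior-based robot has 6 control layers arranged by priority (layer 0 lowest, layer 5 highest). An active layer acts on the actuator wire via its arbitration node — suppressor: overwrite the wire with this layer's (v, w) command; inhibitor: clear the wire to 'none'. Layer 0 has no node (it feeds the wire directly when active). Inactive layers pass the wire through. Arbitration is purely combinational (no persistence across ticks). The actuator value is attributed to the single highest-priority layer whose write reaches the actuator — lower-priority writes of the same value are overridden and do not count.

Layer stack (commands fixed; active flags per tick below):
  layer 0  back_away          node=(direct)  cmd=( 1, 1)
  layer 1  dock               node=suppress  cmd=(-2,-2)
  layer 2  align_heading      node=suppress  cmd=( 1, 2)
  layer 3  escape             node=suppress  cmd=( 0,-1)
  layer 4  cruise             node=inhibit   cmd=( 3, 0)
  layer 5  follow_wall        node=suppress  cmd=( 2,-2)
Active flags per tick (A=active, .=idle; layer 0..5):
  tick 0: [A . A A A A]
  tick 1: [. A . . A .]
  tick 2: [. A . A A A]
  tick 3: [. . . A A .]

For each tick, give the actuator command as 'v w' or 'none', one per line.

2 -2
none
2 -2
none

tick 0:
  [0] back_away on; wire := (1, 1)
  [1] dock off; pass (1, 1)
  [2] align_heading on (suppress); wire := (1, 2)
  [3] escape on (suppress); wire := (0, -1)
  [4] cruise on (inhibit); wire := none
  [5] follow_wall on (suppress); wire := (2, -2)
  output (2, -2)
tick 1:
  [0] back_away off; wire := none
  [1] dock on (suppress); wire := (-2, -2)
  [2] align_heading off; pass (-2, -2)
  [3] escape off; pass (-2, -2)
  [4] cruise on (inhibit); wire := none
  [5] follow_wall off; pass none
  output none
tick 2:
  [0] back_away off; wire := none
  [1] dock on (suppress); wire := (-2, -2)
  [2] align_heading off; pass (-2, -2)
  [3] escape on (suppress); wire := (0, -1)
  [4] cruise on (inhibit); wire := none
  [5] follow_wall on (suppress); wire := (2, -2)
  output (2, -2)
tick 3:
  [0] back_away off; wire := none
  [1] dock off; pass none
  [2] align_heading off; pass none
  [3] escape on (suppress); wire := (0, -1)
  [4] cruise on (inhibit); wire := none
  [5] follow_wall off; pass none
  output none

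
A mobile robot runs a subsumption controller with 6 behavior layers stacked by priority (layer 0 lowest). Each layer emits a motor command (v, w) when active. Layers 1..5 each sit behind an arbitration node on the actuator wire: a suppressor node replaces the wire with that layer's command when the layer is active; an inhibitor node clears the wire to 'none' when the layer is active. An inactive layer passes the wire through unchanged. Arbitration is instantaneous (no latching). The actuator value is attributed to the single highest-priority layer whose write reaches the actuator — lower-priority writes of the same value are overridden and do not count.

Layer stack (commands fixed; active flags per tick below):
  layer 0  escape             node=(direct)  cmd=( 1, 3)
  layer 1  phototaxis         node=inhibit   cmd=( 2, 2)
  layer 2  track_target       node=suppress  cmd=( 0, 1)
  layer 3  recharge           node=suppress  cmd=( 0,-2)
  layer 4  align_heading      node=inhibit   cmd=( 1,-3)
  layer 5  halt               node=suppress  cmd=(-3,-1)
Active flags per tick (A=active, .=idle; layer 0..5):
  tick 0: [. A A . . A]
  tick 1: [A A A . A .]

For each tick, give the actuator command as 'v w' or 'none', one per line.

-3 -1
none

tick 0:
  L0 escape: idle → wire = none
  L1 phototaxis: active, inhibitor → wire = none
  L2 track_target: active, suppressor → wire = (0, 1)
  L3 recharge: idle → wire stays (0, 1)
  L4 align_heading: idle → wire stays (0, 1)
  L5 halt: active, suppressor → wire = (-3, -1)
  actuator = (-3, -1)
tick 1:
  L0 escape: active, feeds wire = (1, 3)
  L1 phototaxis: active, inhibitor → wire = none
  L2 track_target: active, suppressor → wire = (0, 1)
  L3 recharge: idle → wire stays (0, 1)
  L4 align_heading: active, inhibitor → wire = none
  L5 halt: idle → wire stays none
  actuator = none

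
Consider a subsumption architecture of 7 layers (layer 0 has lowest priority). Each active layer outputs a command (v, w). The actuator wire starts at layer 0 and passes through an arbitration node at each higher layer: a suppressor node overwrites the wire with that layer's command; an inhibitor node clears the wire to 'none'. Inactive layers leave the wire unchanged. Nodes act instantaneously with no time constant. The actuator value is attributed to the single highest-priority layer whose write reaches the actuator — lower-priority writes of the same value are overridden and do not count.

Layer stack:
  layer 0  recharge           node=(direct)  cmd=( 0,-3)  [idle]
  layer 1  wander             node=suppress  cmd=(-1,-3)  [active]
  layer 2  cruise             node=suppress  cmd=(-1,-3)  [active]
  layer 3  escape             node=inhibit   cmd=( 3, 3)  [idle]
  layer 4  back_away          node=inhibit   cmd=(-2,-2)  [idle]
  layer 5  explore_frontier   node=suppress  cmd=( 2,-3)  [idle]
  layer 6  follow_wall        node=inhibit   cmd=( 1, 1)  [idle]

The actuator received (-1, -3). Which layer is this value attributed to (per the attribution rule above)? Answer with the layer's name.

[0] recharge off; wire := none
[1] wander on (suppress); wire := (-1, -3)
[2] cruise on (suppress); wire := (-1, -3)
[3] escape off; pass (-1, -3)
[4] back_away off; pass (-1, -3)
[5] explore_frontier off; pass (-1, -3)
[6] follow_wall off; pass (-1, -3)
output (-1, -3)
last writer: layer 2 = cruise

cruise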